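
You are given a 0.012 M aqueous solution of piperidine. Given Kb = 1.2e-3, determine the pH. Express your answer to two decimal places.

pH = 11.51

C5H10NH + H2O ⇌ C5H10NH2+ + OH-
From the ICE table, Kb = [OH-]²/(0.012 − [OH-]) = 1.2 × 10^-3.
Here C₀/Kb ≈ 10, so the small-[OH-] approximation fails. Use the quadratic:
[OH-] = (−Kb + √(Kb² + 4·Kb·C₀))/2 = 3.24 × 10^-3 M
pOH = 2.49, so pH = 14.00 − pOH = 11.51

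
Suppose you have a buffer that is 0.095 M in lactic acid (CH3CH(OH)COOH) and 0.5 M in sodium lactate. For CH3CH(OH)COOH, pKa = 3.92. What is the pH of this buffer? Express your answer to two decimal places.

Using pH = pKa + log([base]/[acid]) with [base]/[acid] = 0.5/0.095:
pH = 3.92 + (+0.721) = 4.64

pH = 4.64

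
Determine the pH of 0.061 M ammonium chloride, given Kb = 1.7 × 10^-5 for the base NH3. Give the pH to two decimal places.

pH = 5.22

NH4+ is the conjugate acid of the weak base NH3.
Ka = Kw/Kb = 1.0×10^-14 / 1.7 × 10^-5 = 5.88 × 10^-10
Ka = [H+]²/(0.061 − [H+]) = 5.88 × 10^-10
Assume [H+] ≪ 0.061: [H+] ≈ √(5.88 × 10^-10 × 0.061) = 5.99 × 10^-6 M
([H+]/C₀ = 0.0098% < 5%, so the approximation holds.)
pH = −log(5.99 × 10^-6) = 5.22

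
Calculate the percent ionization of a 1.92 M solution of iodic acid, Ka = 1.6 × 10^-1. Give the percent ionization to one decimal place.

HIO3 ⇌ IO3- + H+; let x = [H+] at equilibrium.
Ka = x²/(C₀ − x); solving the quadratic gives x = 4.80 × 10^-1 M.
% ionization = x/C₀ × 100% = 4.80 × 10^-1/1.92 × 100% = 25.0%

25.0%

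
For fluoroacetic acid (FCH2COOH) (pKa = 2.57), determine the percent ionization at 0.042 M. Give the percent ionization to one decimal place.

22.3%

FCH2COOH ⇌ FCH2COO- + H+; let x = [H+] at equilibrium.
Ka = 10^(−2.57) = 2.69 × 10^-3
Solve x² + 0.00269x − 0.000113 = 0 → x = 9.37 × 10^-3 M
% ionization = x/C₀ × 100% = 9.37 × 10^-3/0.042 × 100% = 22.3%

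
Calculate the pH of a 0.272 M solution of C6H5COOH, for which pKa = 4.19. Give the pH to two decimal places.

C6H5COOH ⇌ C6H5COO- + H+
Ka = 10^(−4.19) = 6.46 × 10^-5
Ka = x²/(0.272 − x) = 6.46 × 10^-5
Since Ka ≪ C₀, x ≈ √(Ka·C₀) = 4.19 × 10^-3 M.
Check: 1.5% ionized — well under 5%, approximation valid.
pH = −log[H+] = −log(4.19 × 10^-3) = 2.38

pH = 2.38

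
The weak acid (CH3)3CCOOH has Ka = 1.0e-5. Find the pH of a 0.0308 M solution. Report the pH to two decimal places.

pH = 3.26

(CH3)3CCOOH ⇌ (CH3)3CCOO- + H+
From the ICE table, Ka = [H+]²/(0.0308 − [H+]) = 1.0 × 10^-5.
Since Ka ≪ C₀, [H+] ≈ √(Ka·C₀) = 5.55 × 10^-4 M.
([H+]/C₀ = 1.8% < 5%, so the approximation holds.)
pH = −log[H+] = −log(5.55 × 10^-4) = 3.26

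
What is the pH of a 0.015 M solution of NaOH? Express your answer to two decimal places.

NaOH is a strong base; [OH-] = 0.015 M.
pOH = -log(0.015) = 1.82
pH = 14.00 - 1.82 = 12.18

pH = 12.18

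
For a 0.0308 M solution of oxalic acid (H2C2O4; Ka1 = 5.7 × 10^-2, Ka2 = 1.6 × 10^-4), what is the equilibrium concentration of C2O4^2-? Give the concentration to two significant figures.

1.6 × 10^-4 M

First ionization gives [H+] ≈ [HC2O4-] = 2.22 × 10^-2 M.
Second step: Ka2 = [H+][C2O4^2-]/[HC2O4-] ≈ [C2O4^2-] (since [H+] ≈ [HC2O4-]).
So [C2O4^2-] ≈ Ka2.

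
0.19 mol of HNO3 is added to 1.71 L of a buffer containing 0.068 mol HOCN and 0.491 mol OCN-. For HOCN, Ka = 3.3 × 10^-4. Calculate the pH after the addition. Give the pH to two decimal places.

pH = 3.55

After neutralization: n(HOCN) = 0.258 mol, n(OCN-) = 0.301 mol.
pKa = −log(3.3 × 10^-4) = 3.481
pH = pKa + log([A⁻]/[HA]) = 3.481 + log(0.301/0.258) = 3.481 +0.067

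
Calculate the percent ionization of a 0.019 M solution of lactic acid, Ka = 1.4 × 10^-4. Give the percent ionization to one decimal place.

8.2%

CH3CH(OH)COOH ⇌ CH3CH(OH)COO- + H+; let x = [H+] at equilibrium.
Ka = x²/(C₀ − x); solving the quadratic gives x = 1.56 × 10^-3 M.
Fraction ionized = 1.56 × 10^-3 / 0.019 = 0.0821 → 8.2%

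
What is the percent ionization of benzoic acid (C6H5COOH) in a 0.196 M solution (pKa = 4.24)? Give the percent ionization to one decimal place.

C6H5COOH ⇌ C6H5COO- + H+; let x = [H+] at equilibrium.
Ka = 10^(−4.24) = 5.75 × 10^-5
x ≈ √(Ka·C₀) = √(5.75 × 10^-5 × 0.196) = 3.36 × 10^-3 M
% ionization = x/C₀ × 100% = 3.36 × 10^-3/0.196 × 100% = 1.7%

1.7%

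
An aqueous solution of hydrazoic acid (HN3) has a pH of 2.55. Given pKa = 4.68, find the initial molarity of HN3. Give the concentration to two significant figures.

C₀ = 3.8 × 10^-1 M

[H+] = 10^(-2.55) = 2.82 × 10^-3 M = x
Ka = 10^(−4.68) = 2.09 × 10^-5
Ka = x²/(C₀ − x) ⇒ C₀ = x + x²/Ka
C₀ = 2.82 × 10^-3 + (2.82 × 10^-3)²/(2.09 × 10^-5) = 3.83 × 10^-1 M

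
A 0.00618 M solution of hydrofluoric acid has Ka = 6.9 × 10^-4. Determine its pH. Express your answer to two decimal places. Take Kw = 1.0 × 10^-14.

HF ⇌ F- + H+
From the ICE table, Ka = [H+]²/(0.00618 − [H+]) = 6.9 × 10^-4.
[H+] is not negligible relative to C₀; solve [H+]² + 0.00069·[H+] − 4.26e-06 = 0.
[H+] = (−Ka + √(Ka² + 4·Ka·C₀))/2 = 1.75 × 10^-3 M
pH = −log[H+] = −log(1.75 × 10^-3) = 2.76

pH = 2.76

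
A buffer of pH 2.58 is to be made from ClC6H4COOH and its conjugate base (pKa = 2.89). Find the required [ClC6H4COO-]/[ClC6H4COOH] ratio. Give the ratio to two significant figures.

ratio = 0.49

pH = pKa + log(r) ⇒ log(r) = 2.58 − 2.89 = -0.31
r = [ClC6H4COO-]/[ClC6H4COOH] = 10^(-0.31) = 0.49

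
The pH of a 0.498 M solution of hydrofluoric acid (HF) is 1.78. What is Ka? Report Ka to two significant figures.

[H+] = 10^(-1.78) = 1.66 × 10^-2 M
At equilibrium [HA] = 0.498 − 1.66 × 10^-2 = 4.81 × 10^-1 M
Ka = [H+][A-]/[HA] = (1.66 × 10^-2)² / 4.81 × 10^-1 = 5.7 × 10^-4

Ka = 5.7 × 10^-4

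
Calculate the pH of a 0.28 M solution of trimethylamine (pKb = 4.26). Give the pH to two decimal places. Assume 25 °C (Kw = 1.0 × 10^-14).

pH = 11.59

(CH3)3N + H2O ⇌ (CH3)3NH+ + OH-
Kb = 10^(−4.26) = 5.50 × 10^-5
Kb = x²/(0.28 − x) = 5.50 × 10^-5
Assume x ≪ 0.28: x ≈ √(5.50 × 10^-5 × 0.28) = 3.92 × 10^-3 M
(x/C₀ = 1.4% < 5%, so the approximation holds.)
pOH = −log(3.92 × 10^-3) = 2.41; pH = 14.00 − 2.41 = 11.59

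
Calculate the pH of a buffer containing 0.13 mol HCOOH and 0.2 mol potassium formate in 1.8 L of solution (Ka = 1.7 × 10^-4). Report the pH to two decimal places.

pKa = −log(1.7 × 10^-4) = 3.770
Using pH = pKa + log([base]/[acid]) with [base]/[acid] = 0.2/0.13:
pH = 3.770 + (+0.187) = 3.96

pH = 3.96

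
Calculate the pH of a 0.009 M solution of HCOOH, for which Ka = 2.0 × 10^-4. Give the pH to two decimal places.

pH = 2.90

HCOOH ⇌ HCOO- + H+
Ka = [H+]²/(0.009 − [H+]) = 2.0 × 10^-4
[H+] is not negligible relative to C₀; solve [H+]² + 0.0002·[H+] − 1.8e-06 = 0.
[H+] = (−Ka + √(Ka² + 4·Ka·C₀))/2 = 1.25 × 10^-3 M
pH = −log(1.25 × 10^-3) = 2.90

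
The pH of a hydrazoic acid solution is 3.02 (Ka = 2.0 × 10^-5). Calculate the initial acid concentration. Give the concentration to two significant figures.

C₀ = 4.7 × 10^-2 M

[H+] = 10^(-3.02) = 9.55 × 10^-4 M = x
Ka = x²/(C₀ − x) ⇒ C₀ = x + x²/Ka
C₀ = 9.55 × 10^-4 + (9.55 × 10^-4)²/(2.0 × 10^-5) = 4.66 × 10^-2 M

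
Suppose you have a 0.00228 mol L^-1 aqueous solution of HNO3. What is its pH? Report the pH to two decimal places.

pH = 2.64

HNO3 is a strong acid and dissociates completely, so [H+] = 0.00228 M.
pH = -log(0.00228) = 2.64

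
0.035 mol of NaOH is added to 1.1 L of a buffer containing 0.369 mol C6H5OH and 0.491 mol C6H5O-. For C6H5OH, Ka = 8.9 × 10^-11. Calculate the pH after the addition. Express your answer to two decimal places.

pH = 10.25

After neutralization: n(C6H5OH) = 0.334 mol, n(C6H5O-) = 0.526 mol.
pKa = −log(8.9 × 10^-11) = 10.051
Henderson–Hasselbalch with mole ratio 0.526/0.334: pH = 10.051 + (+0.197)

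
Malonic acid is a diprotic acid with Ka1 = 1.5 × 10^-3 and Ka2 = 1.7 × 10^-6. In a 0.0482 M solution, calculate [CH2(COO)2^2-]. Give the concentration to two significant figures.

1.7 × 10^-6 M

First ionization gives [H+] ≈ [CH2(COOH)COO-] = 7.79 × 10^-3 M.
Second step: Ka2 = [H+][CH2(COO)2^2-]/[CH2(COOH)COO-] ≈ [CH2(COO)2^2-] (since [H+] ≈ [CH2(COOH)COO-]).
So [CH2(COO)2^2-] ≈ Ka2.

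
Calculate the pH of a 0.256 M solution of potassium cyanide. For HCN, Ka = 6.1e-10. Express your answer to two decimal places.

CN- is the conjugate base of the weak acid HCN.
Kb = Kw/Ka = 1.0×10^-14 / 6.1 × 10^-10 = 1.64 × 10^-5
From the ICE table, Kb = x²/(0.256 − x) = 1.64 × 10^-5.
Assume x ≪ 0.256: x ≈ √(1.64 × 10^-5 × 0.256) = 2.05 × 10^-3 M
pOH = −log(2.05 × 10^-3) = 2.69; pH = 14.00 − 2.69 = 11.31

pH = 11.31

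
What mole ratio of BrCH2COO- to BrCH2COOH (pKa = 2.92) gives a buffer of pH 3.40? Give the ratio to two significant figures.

ratio = 3.0

pH = pKa + log(r) ⇒ log(r) = 3.40 − 2.92 = +0.48
r = [BrCH2COO-]/[BrCH2COOH] = 10^(+0.48) = 3.02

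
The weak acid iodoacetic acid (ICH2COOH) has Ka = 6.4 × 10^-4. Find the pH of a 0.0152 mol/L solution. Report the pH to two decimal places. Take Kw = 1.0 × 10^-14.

pH = 2.55

ICH2COOH ⇌ ICH2COO- + H+
Let x = [H+] at equilibrium. Ka = x²/(0.0152 − x).
The 5% rule fails; solving x² + Ka·x − Ka·C₀ = 0 exactly:
x = [−0.00064 + √(0.00064² + 3.89e-05)]/2 = 2.82 × 10^-3 M
pH = −log[H+] = −log(2.82 × 10^-3) = 2.55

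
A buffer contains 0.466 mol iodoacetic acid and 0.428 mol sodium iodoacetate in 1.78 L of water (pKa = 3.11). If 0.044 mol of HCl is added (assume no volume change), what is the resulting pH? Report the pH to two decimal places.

Added H+ converts ICH2COO- to ICH2COOH: ICH2COOH → 0.51 mol, ICH2COO- → 0.384 mol.
pH = pKa + log([A⁻]/[HA]) = 3.11 + log(0.384/0.51) = 3.11 -0.123

pH = 2.99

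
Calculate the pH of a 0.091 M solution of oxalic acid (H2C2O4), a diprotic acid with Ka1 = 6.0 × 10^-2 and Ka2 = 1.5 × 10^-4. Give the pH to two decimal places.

pH = 1.30

Since Ka1 ≫ Ka2, the first ionization dominates [H+].
Ka1 = x²/(0.091 − x) = 6.0 × 10^-2
Solving the quadratic: x = (−Ka1 + √(Ka1² + 4·Ka1·C₀))/2 = 4.97 × 10^-2 M
pH = −log(4.97 × 10^-2) = 1.30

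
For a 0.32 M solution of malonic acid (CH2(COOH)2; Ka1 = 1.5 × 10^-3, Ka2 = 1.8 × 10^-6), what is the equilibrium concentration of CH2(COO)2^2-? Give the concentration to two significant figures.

1.8 × 10^-6 M

First ionization gives [H+] ≈ [CH2(COOH)COO-] = 2.12 × 10^-2 M.
Second step: Ka2 = [H+][CH2(COO)2^2-]/[CH2(COOH)COO-] ≈ [CH2(COO)2^2-] (since [H+] ≈ [CH2(COOH)COO-]).
So [CH2(COO)2^2-] ≈ Ka2.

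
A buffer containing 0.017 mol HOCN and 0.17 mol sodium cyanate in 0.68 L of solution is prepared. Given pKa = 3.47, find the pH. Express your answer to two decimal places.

pH = 4.47

Henderson–Hasselbalch: pH = pKa + log([OCN-]/[HOCN]) = 3.47 + log(0.17/0.017)
pH = 3.47 + (+1.000) = 4.47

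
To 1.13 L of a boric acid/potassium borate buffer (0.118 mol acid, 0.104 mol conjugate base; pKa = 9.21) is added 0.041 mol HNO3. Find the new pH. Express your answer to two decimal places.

pH = 8.81

Added H+ converts B(OH)4- to B(OH)3: B(OH)3 → 0.159 mol, B(OH)4- → 0.063 mol.
Henderson–Hasselbalch with mole ratio 0.063/0.159: pH = 9.21 + (-0.402)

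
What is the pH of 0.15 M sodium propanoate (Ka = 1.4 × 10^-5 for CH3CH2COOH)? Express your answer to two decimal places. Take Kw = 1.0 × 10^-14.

pH = 9.01

CH3CH2COO- is the conjugate base of the weak acid CH3CH2COOH.
Kb = Kw/Ka = 1.0×10^-14 / 1.4 × 10^-5 = 7.14 × 10^-10
Kb = x²/(0.15 − x) = 7.14 × 10^-10
Neglecting x in the denominator: x = √(7.14 × 10^-10 × 0.15) = 1.03 × 10^-5 M
(x/C₀ = 0.0069% < 5%, so the approximation holds.)
pOH = 4.99, so pH = 14.00 − pOH = 9.01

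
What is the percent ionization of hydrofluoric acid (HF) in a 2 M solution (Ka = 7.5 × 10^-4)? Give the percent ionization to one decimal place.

1.9%

HF ⇌ F- + H+; let x = [H+] at equilibrium.
x ≈ √(Ka·C₀) = √(7.5 × 10^-4 × 2) = 3.87 × 10^-2 M
Fraction ionized = 3.87 × 10^-2 / 2 = 0.0193 → 1.9%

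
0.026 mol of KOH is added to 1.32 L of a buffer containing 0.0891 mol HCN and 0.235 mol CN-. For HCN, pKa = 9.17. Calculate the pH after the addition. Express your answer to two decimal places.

OH- converts HCN to CN-: HCN → 0.0631 mol, CN- → 0.261 mol.
Henderson–Hasselbalch with mole ratio 0.261/0.0631: pH = 9.17 + (+0.617)

pH = 9.79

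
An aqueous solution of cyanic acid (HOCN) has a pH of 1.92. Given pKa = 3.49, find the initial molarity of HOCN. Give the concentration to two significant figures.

[H+] = 10^(-1.92) = 1.20 × 10^-2 M = x
Ka = 10^(−3.49) = 3.24 × 10^-4
Ka = x²/(C₀ − x) ⇒ C₀ = x + x²/Ka
C₀ = 1.20 × 10^-2 + (1.20 × 10^-2)²/(3.24 × 10^-4) = 4.56 × 10^-1 M

C₀ = 4.6 × 10^-1 M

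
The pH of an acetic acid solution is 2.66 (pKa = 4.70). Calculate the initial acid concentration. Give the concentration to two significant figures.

C₀ = 2.4 × 10^-1 M

[H+] = 10^(-2.66) = 2.19 × 10^-3 M = x
Ka = 10^(−4.70) = 2.00 × 10^-5
Ka = x²/(C₀ − x) ⇒ C₀ = x + x²/Ka
C₀ = 2.19 × 10^-3 + (2.19 × 10^-3)²/(2.00 × 10^-5) = 2.42 × 10^-1 M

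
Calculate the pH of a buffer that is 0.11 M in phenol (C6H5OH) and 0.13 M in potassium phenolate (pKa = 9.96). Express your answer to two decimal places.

pH = 10.03

Henderson–Hasselbalch: pH = pKa + log([C6H5O-]/[C6H5OH]) = 9.96 + log(0.13/0.11)
pH = 9.96 + (+0.073) = 10.03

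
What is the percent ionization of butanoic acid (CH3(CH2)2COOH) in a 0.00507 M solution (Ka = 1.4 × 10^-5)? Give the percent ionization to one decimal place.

5.1%

CH3(CH2)2COOH ⇌ CH3(CH2)2COO- + H+; let x = [H+] at equilibrium.
Ka = x²/(C₀ − x); solving the quadratic gives x = 2.60 × 10^-4 M.
Fraction ionized = 2.60 × 10^-4 / 0.00507 = 0.0513 → 5.1%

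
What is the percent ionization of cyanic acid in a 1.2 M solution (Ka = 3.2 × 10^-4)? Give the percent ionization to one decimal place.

1.6%

HOCN ⇌ OCN- + H+; let x = [H+] at equilibrium.
x ≈ √(Ka·C₀) = √(3.2 × 10^-4 × 1.2) = 1.96 × 10^-2 M
Fraction ionized = 1.96 × 10^-2 / 1.2 = 0.0163 → 1.6%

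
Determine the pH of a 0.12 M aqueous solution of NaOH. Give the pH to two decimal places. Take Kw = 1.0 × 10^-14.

pH = 13.08

NaOH is a strong base; [OH-] = 0.12 M.
pOH = -log(0.12) = 0.92
pH = 14.00 - 0.92 = 13.08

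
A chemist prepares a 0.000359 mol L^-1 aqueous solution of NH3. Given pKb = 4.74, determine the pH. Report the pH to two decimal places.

NH3 + H2O ⇌ NH4+ + OH-
Kb = 10^(−4.74) = 1.82 × 10^-5
Kb = [OH-]²/(0.000359 − [OH-]) = 1.82 × 10^-5
The 5% rule fails; solving [OH-]² + Kb·[OH-] − Kb·C₀ = 0 exactly:
[OH-] = [−1.82e-05 + √(1.82e-05² + 2.61e-08)]/2 = 7.22 × 10^-5 M
pOH = −log(7.22 × 10^-5) = 4.14; pH = 14.00 − 4.14 = 9.86

pH = 9.86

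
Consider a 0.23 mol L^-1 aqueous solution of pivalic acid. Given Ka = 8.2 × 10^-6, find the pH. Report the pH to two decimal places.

pH = 2.86

(CH3)3CCOOH ⇌ (CH3)3CCOO- + H+
From the ICE table, Ka = [H+]²/(0.23 − [H+]) = 8.2 × 10^-6.
Since Ka ≪ C₀, [H+] ≈ √(Ka·C₀) = 1.37 × 10^-3 M.
Check: 0.6% ionized — well under 5%, approximation valid.
pH = −log[H+] = −log(1.37 × 10^-3) = 2.86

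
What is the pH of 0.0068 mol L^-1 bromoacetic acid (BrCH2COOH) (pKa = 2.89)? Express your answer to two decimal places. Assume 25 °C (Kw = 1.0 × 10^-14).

pH = 2.62

BrCH2COOH ⇌ BrCH2COO- + H+
Ka = 10^(−2.89) = 1.29 × 10^-3
Let x = [H+] at equilibrium. Ka = x²/(0.0068 − x).
x is not negligible relative to C₀; solve x² + 0.00129·x − 8.77e-06 = 0.
x = (−Ka + √(Ka² + 4·Ka·C₀))/2 = 2.39 × 10^-3 M
pH = −log(2.39 × 10^-3) = 2.62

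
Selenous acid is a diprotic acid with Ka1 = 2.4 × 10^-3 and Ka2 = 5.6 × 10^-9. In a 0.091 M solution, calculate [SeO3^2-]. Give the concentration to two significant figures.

5.6 × 10^-9 M

First ionization gives [H+] ≈ [HSeO3-] = 1.36 × 10^-2 M.
Second step: Ka2 = [H+][SeO3^2-]/[HSeO3-] ≈ [SeO3^2-] (since [H+] ≈ [HSeO3-]).
So [SeO3^2-] ≈ Ka2.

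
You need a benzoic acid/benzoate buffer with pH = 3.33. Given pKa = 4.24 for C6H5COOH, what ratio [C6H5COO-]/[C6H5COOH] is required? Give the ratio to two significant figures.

ratio = 0.12

pH = pKa + log(r) ⇒ log(r) = 3.33 − 4.24 = -0.91
r = [C6H5COO-]/[C6H5COOH] = 10^(-0.91) = 0.123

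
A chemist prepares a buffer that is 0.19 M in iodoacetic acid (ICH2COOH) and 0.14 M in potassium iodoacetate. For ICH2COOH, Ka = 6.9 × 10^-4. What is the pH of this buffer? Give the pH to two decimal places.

pH = 3.03

pKa = −log(6.9 × 10^-4) = 3.161
Using pH = pKa + log([base]/[acid]) with [base]/[acid] = 0.14/0.19:
pH = 3.161 + (-0.133) = 3.03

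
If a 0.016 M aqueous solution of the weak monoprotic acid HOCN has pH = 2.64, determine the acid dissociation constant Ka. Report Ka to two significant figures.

[H+] = 10^(-2.64) = 2.29 × 10^-3 M
At equilibrium [HA] = 0.016 − 2.29 × 10^-3 = 1.37 × 10^-2 M
Ka = [H+][A-]/[HA] = (2.29 × 10^-3)² / 1.37 × 10^-2 = 3.8 × 10^-4

Ka = 3.8 × 10^-4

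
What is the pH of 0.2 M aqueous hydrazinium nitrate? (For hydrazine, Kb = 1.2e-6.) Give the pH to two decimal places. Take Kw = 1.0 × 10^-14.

pH = 4.39

N2H5+ is the conjugate acid of the weak base N2H4.
Ka = Kw/Kb = 1.0×10^-14 / 1.2 × 10^-6 = 8.33 × 10^-9
Let x = [H+] at equilibrium. Ka = x²/(0.2 − x).
Assume x ≪ 0.2: x ≈ √(8.33 × 10^-9 × 0.2) = 4.08 × 10^-5 M
Check: 0.02% ionized — well under 5%, approximation valid.
pH = −log[H+] = −log(4.08 × 10^-5) = 4.39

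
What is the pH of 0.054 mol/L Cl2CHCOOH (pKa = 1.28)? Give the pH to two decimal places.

pH = 1.48

Cl2CHCOOH ⇌ Cl2CHCOO- + H+
Ka = 10^(−1.28) = 5.25 × 10^-2
Ka = [H+]²/(0.054 − [H+]) = 5.25 × 10^-2
The 5% rule fails; solving [H+]² + Ka·[H+] − Ka·C₀ = 0 exactly:
[H+] = [−0.0525 + √(0.0525² + 0.0113)]/2 = 3.31 × 10^-2 M
pH = −log(3.31 × 10^-2) = 1.48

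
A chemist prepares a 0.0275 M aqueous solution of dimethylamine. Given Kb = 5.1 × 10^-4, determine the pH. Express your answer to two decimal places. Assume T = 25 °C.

(CH3)2NH + H2O ⇌ (CH3)2NH2+ + OH-
Kb = [OH-]²/(0.0275 − [OH-]) = 5.1 × 10^-4
The 5% rule fails; solving [OH-]² + Kb·[OH-] − Kb·C₀ = 0 exactly:
[OH-] = (−Kb + √(Kb² + 4·Kb·C₀))/2 = 3.50 × 10^-3 M
pOH = 2.46, so pH = 14.00 − pOH = 11.54

pH = 11.54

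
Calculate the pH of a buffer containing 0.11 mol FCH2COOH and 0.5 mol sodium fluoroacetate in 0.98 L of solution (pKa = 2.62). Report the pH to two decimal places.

pH = pKa + log([A⁻]/[HA]) = 2.62 + log(0.5/0.11)
pH = 2.62 + (+0.658) = 3.28

pH = 3.28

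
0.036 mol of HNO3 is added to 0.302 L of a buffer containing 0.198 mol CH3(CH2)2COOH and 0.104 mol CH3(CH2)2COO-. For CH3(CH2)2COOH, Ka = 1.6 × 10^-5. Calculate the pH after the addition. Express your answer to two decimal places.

After neutralization: n(CH3(CH2)2COOH) = 0.234 mol, n(CH3(CH2)2COO-) = 0.068 mol.
pKa = −log(1.6 × 10^-5) = 4.796
pH = pKa + log([A⁻]/[HA]) = 4.796 + log(0.068/0.234) = 4.796 -0.537

pH = 4.26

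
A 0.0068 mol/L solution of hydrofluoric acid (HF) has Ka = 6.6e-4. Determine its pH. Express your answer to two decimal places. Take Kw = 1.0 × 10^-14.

HF ⇌ F- + H+
From the ICE table, Ka = x²/(0.0068 − x) = 6.6 × 10^-4.
x is not negligible relative to C₀; solve x² + 0.00066·x − 4.49e-06 = 0.
x = [−0.00066 + √(0.00066² + 1.8e-05)]/2 = 1.81 × 10^-3 M
pH = −log(1.81 × 10^-3) = 2.74

pH = 2.74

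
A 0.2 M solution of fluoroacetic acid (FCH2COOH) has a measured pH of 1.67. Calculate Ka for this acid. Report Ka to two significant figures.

[H+] = 10^(-1.67) = 2.14 × 10^-2 M
At equilibrium [HA] = 0.2 − 2.14 × 10^-2 = 1.79 × 10^-1 M
Ka = [H+][A-]/[HA] = (2.14 × 10^-2)² / 1.79 × 10^-1 = 2.6 × 10^-3

Ka = 2.6 × 10^-3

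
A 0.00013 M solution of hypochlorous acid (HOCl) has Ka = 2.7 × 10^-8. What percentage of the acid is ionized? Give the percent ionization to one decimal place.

1.4%

HOCl ⇌ OCl- + H+; let x = [H+] at equilibrium.
x ≈ √(Ka·C₀) = √(2.7 × 10^-8 × 0.00013) = 1.87 × 10^-6 M
% ionization = x/C₀ × 100% = 1.87 × 10^-6/0.00013 × 100% = 1.4%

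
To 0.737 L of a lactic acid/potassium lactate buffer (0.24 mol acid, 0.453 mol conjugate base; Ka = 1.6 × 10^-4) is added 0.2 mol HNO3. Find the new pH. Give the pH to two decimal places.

After neutralization: n(CH3CH(OH)COOH) = 0.44 mol, n(CH3CH(OH)COO-) = 0.253 mol.
pKa = −log(1.6 × 10^-4) = 3.796
Henderson–Hasselbalch with mole ratio 0.253/0.44: pH = 3.796 + (-0.240)

pH = 3.56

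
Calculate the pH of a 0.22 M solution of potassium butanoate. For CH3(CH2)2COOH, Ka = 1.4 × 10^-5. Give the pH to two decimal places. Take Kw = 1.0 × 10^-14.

CH3(CH2)2COO- is the conjugate base of the weak acid CH3(CH2)2COOH.
Kb = Kw/Ka = 1.0×10^-14 / 1.4 × 10^-5 = 7.14 × 10^-10
From the ICE table, Kb = x²/(0.22 − x) = 7.14 × 10^-10.
Assume x ≪ 0.22: x ≈ √(7.14 × 10^-10 × 0.22) = 1.25 × 10^-5 M
(x/C₀ = 0.0057% < 5%, so the approximation holds.)
pOH = 4.90, so pH = 14.00 − pOH = 9.10

pH = 9.10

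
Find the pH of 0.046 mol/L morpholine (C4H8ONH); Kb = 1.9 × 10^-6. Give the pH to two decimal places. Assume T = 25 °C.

C4H8ONH + H2O ⇌ C4H8ONH2+ + OH-
Kb = [OH-]²/(0.046 − [OH-]) = 1.9 × 10^-6
Since Kb ≪ C₀, [OH-] ≈ √(Kb·C₀) = 2.96 × 10^-4 M.
Check: 0.64% ionized — well under 5%, approximation valid.
pOH = 3.53, so pH = 14.00 − pOH = 10.47

pH = 10.47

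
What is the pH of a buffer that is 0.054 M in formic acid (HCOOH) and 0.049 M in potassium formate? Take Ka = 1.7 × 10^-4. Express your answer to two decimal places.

pKa = −log(1.7 × 10^-4) = 3.770
pH = pKa + log([A⁻]/[HA]) = 3.770 + log(0.049/0.054)
pH = 3.770 + (-0.042) = 3.73

pH = 3.73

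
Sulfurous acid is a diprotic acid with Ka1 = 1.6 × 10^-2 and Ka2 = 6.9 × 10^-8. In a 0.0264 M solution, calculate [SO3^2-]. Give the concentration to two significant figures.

First ionization gives [H+] ≈ [HSO3-] = 1.41 × 10^-2 M.
Second step: Ka2 = [H+][SO3^2-]/[HSO3-] ≈ [SO3^2-] (since [H+] ≈ [HSO3-]).
So [SO3^2-] ≈ Ka2.

6.9 × 10^-8 M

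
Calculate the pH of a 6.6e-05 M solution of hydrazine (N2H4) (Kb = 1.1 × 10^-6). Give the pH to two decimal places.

pH = 8.90

N2H4 + H2O ⇌ N2H5+ + OH-
From the ICE table, Kb = x²/(6.6e-05 − x) = 1.1 × 10^-6.
x is not negligible relative to C₀; solve x² + 1.1e-06·x − 7.26e-11 = 0.
x = (−Kb + √(Kb² + 4·Kb·C₀))/2 = 7.99 × 10^-6 M
pOH = −log(7.99 × 10^-6) = 5.10; pH = 14.00 − 5.10 = 8.90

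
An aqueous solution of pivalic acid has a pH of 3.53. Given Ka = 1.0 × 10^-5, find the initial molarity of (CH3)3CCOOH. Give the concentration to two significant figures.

[H+] = 10^(-3.53) = 2.95 × 10^-4 M = x
Ka = x²/(C₀ − x) ⇒ C₀ = x + x²/Ka
C₀ = 2.95 × 10^-4 + (2.95 × 10^-4)²/(1.0 × 10^-5) = 9.00 × 10^-3 M

C₀ = 9.0 × 10^-3 M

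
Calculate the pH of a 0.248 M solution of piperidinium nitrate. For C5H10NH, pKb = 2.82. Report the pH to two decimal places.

C5H10NH2+ is the conjugate acid of the weak base C5H10NH.
Kb = 10^(−2.82) = 1.51 × 10^-3
Ka = Kw/Kb = 1.0×10^-14 / 1.51 × 10^-3 = 6.62 × 10^-12
From the ICE table, Ka = [H+]²/(0.248 − [H+]) = 6.62 × 10^-12.
Assume [H+] ≪ 0.248: [H+] ≈ √(6.62 × 10^-12 × 0.248) = 1.28 × 10^-6 M
([H+]/C₀ = 0.00052% < 5%, so the approximation holds.)
pH = −log(1.28 × 10^-6) = 5.89

pH = 5.89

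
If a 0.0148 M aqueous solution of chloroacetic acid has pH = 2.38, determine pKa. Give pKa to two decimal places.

pKa = 2.79

[H+] = 10^(-2.38) = 4.17 × 10^-3 M
At equilibrium [HA] = 0.0148 − 4.17 × 10^-3 = 1.06 × 10^-2 M
Ka = [H+][A-]/[HA] = (4.17 × 10^-3)² / 1.06 × 10^-2 = 1.64 × 10^-3
pKa = -log(1.64 × 10^-3) = 2.79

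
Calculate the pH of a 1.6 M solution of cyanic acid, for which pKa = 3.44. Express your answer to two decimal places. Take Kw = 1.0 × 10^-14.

pH = 1.62

HOCN ⇌ OCN- + H+
Ka = 10^(−3.44) = 3.63 × 10^-4
Ka = x²/(1.6 − x) = 3.63 × 10^-4
Since Ka ≪ C₀, x ≈ √(Ka·C₀) = 2.41 × 10^-2 M.
pH = −log(2.41 × 10^-2) = 1.62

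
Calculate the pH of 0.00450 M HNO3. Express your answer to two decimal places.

HNO3 is a strong acid and dissociates completely, so [H+] = 0.00450 M.
pH = -log(0.0045) = 2.35

pH = 2.35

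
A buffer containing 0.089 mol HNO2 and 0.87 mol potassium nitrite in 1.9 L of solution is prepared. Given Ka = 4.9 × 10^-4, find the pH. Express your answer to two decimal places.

pH = 4.30

pKa = −log(4.9 × 10^-4) = 3.310
pH = pKa + log([A⁻]/[HA]) = 3.310 + log(0.87/0.089)
pH = 3.310 + (+0.990) = 4.30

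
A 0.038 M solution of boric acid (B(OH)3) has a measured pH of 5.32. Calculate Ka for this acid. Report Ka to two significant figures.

Ka = 6.0 × 10^-10

[H+] = 10^(-5.32) = 4.79 × 10^-6 M
At equilibrium [HA] = 0.038 − 4.79 × 10^-6 = 3.80 × 10^-2 M
Ka = [H+][A-]/[HA] = (4.79 × 10^-6)² / 3.80 × 10^-2 = 6.0 × 10^-10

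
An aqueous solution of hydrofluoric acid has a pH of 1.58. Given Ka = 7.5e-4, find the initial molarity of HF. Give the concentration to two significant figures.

[H+] = 10^(-1.58) = 2.63 × 10^-2 M = x
Ka = x²/(C₀ − x) ⇒ C₀ = x + x²/Ka
C₀ = 2.63 × 10^-2 + (2.63 × 10^-2)²/(7.5 × 10^-4) = 9.49 × 10^-1 M

C₀ = 9.5 × 10^-1 M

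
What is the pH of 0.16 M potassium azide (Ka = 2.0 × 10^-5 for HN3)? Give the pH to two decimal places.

pH = 8.95

N3- is the conjugate base of the weak acid HN3.
Kb = Kw/Ka = 1.0×10^-14 / 2.0 × 10^-5 = 5.00 × 10^-10
Kb = x²/(0.16 − x) = 5.00 × 10^-10
Neglecting x in the denominator: x = √(5.00 × 10^-10 × 0.16) = 8.94 × 10^-6 M
pOH = 5.05, so pH = 14.00 − pOH = 8.95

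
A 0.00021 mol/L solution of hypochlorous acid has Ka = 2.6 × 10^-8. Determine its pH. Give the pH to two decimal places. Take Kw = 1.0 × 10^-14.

pH = 5.63

HOCl ⇌ OCl- + H+
Ka = x²/(0.00021 − x) = 2.6 × 10^-8
Neglecting x in the denominator: x = √(2.6 × 10^-8 × 0.00021) = 2.34 × 10^-6 M
pH = −log(2.34 × 10^-6) = 5.63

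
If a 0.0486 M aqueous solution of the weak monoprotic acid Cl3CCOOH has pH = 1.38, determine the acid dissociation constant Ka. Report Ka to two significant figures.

Ka = 2.5 × 10^-1

[H+] = 10^(-1.38) = 4.17 × 10^-2 M
At equilibrium [HA] = 0.0486 − 4.17 × 10^-2 = 6.90 × 10^-3 M
Ka = [H+][A-]/[HA] = (4.17 × 10^-2)² / 6.90 × 10^-3 = 2.5 × 10^-1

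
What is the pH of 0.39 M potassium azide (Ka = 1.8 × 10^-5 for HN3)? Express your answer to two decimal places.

N3- is the conjugate base of the weak acid HN3.
Kb = Kw/Ka = 1.0×10^-14 / 1.8 × 10^-5 = 5.56 × 10^-10
From the ICE table, Kb = [OH-]²/(0.39 − [OH-]) = 5.56 × 10^-10.
Neglecting [OH-] in the denominator: [OH-] = √(5.56 × 10^-10 × 0.39) = 1.47 × 10^-5 M
([OH-]/C₀ = 0.0038% < 5%, so the approximation holds.)
pOH = −log(1.47 × 10^-5) = 4.83; pH = 14.00 − 4.83 = 9.17

pH = 9.17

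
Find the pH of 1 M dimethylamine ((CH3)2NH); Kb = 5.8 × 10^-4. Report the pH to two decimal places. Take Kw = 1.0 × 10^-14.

(CH3)2NH + H2O ⇌ (CH3)2NH2+ + OH-
Kb = [OH-]²/(1 − [OH-]) = 5.8 × 10^-4
Neglecting [OH-] in the denominator: [OH-] = √(5.8 × 10^-4 × 1) = 2.41 × 10^-2 M
pOH = 1.62, so pH = 14.00 − pOH = 12.38

pH = 12.38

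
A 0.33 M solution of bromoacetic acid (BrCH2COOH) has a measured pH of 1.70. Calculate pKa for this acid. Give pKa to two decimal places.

[H+] = 10^(-1.70) = 2.00 × 10^-2 M
At equilibrium [HA] = 0.33 − 2.00 × 10^-2 = 3.10 × 10^-1 M
Ka = [H+][A-]/[HA] = (2.00 × 10^-2)² / 3.10 × 10^-1 = 1.29 × 10^-3
pKa = -log(1.29 × 10^-3) = 2.89

pKa = 2.89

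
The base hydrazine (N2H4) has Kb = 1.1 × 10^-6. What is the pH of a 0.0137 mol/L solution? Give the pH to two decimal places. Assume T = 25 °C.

pH = 10.09

N2H4 + H2O ⇌ N2H5+ + OH-
Kb = [OH-]²/(0.0137 − [OH-]) = 1.1 × 10^-6
Since Kb ≪ C₀, [OH-] ≈ √(Kb·C₀) = 1.23 × 10^-4 M.
([OH-]/C₀ = 0.9% < 5%, so the approximation holds.)
pOH = −log(1.23 × 10^-4) = 3.91; pH = 14.00 − 3.91 = 10.09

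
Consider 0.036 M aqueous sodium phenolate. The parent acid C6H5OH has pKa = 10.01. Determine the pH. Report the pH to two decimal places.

pH = 11.27

C6H5O- is the conjugate base of the weak acid C6H5OH.
Ka = 10^(−10.01) = 9.77 × 10^-11
Kb = Kw/Ka = 1.0×10^-14 / 9.77 × 10^-11 = 1.02 × 10^-4
Kb = [OH-]²/(0.036 − [OH-]) = 1.02 × 10^-4
The 5% rule fails; solving [OH-]² + Kb·[OH-] − Kb·C₀ = 0 exactly:
[OH-] = (−Kb + √(Kb² + 4·Kb·C₀))/2 = 1.87 × 10^-3 M
pOH = −log(1.87 × 10^-3) = 2.73; pH = 14.00 − 2.73 = 11.27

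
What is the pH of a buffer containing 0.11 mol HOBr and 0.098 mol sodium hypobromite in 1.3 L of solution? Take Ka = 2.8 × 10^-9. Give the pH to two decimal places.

pKa = −log(2.8 × 10^-9) = 8.553
Henderson–Hasselbalch: pH = pKa + log([OBr-]/[HOBr]) = 8.553 + log(0.098/0.11)
pH = 8.553 + (-0.050) = 8.50

pH = 8.50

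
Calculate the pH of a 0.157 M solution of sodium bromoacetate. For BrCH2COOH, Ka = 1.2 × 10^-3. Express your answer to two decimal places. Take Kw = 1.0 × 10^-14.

pH = 8.06

BrCH2COO- is the conjugate base of the weak acid BrCH2COOH.
Kb = Kw/Ka = 1.0×10^-14 / 1.2 × 10^-3 = 8.33 × 10^-12
From the ICE table, Kb = [OH-]²/(0.157 − [OH-]) = 8.33 × 10^-12.
Assume [OH-] ≪ 0.157: [OH-] ≈ √(8.33 × 10^-12 × 0.157) = 1.14 × 10^-6 M
pOH = −log(1.14 × 10^-6) = 5.94; pH = 14.00 − 5.94 = 8.06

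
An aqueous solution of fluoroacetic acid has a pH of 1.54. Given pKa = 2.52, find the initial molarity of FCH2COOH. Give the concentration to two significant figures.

[H+] = 10^(-1.54) = 2.88 × 10^-2 M = x
Ka = 10^(−2.52) = 3.02 × 10^-3
Ka = x²/(C₀ − x) ⇒ C₀ = x + x²/Ka
C₀ = 2.88 × 10^-2 + (2.88 × 10^-2)²/(3.02 × 10^-3) = 3.03 × 10^-1 M

C₀ = 3.0 × 10^-1 M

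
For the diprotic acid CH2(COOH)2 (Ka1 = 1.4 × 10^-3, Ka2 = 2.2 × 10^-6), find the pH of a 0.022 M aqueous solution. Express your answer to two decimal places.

pH = 2.31

Ka1 ≫ Ka2, so treat the first dissociation as the only significant source of H+.
Ka1 = x²/(0.022 − x) = 1.4 × 10^-3
Solving the quadratic: x = (−Ka1 + √(Ka1² + 4·Ka1·C₀))/2 = 4.89 × 10^-3 M
pH = −log(4.89 × 10^-3) = 2.31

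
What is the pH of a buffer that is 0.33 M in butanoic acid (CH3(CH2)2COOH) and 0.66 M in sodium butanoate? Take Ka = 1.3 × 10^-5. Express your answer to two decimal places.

pH = 5.19

pKa = −log(1.3 × 10^-5) = 4.886
Using pH = pKa + log([base]/[acid]) with [base]/[acid] = 0.66/0.33:
pH = 4.886 + (+0.301) = 5.19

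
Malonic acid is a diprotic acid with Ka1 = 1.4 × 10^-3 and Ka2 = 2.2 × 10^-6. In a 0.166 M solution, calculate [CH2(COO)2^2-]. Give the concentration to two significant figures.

First ionization gives [H+] ≈ [CH2(COOH)COO-] = 1.46 × 10^-2 M.
Second step: Ka2 = [H+][CH2(COO)2^2-]/[CH2(COOH)COO-] ≈ [CH2(COO)2^2-] (since [H+] ≈ [CH2(COOH)COO-]).
So [CH2(COO)2^2-] ≈ Ka2.

2.2 × 10^-6 M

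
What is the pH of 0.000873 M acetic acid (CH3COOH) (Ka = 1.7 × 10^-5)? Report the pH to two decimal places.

CH3COOH ⇌ CH3COO- + H+
Ka = x²/(0.000873 − x) = 1.7 × 10^-5
Here C₀/Ka ≈ 51.4, so the small-x approximation fails. Use the quadratic:
x = [−1.7e-05 + √(1.7e-05² + 5.94e-08)]/2 = 1.14 × 10^-4 M
pH = −log(1.14 × 10^-4) = 3.94

pH = 3.94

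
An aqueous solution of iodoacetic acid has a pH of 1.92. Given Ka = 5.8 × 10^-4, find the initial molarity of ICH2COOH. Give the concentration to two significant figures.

C₀ = 2.6 × 10^-1 M

[H+] = 10^(-1.92) = 1.20 × 10^-2 M = x
Ka = x²/(C₀ − x) ⇒ C₀ = x + x²/Ka
C₀ = 1.20 × 10^-2 + (1.20 × 10^-2)²/(5.8 × 10^-4) = 2.60 × 10^-1 M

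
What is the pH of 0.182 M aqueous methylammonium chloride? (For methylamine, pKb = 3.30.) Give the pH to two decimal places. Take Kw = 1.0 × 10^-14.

pH = 5.72

CH3NH3+ is the conjugate acid of the weak base CH3NH2.
Kb = 10^(−3.30) = 5.01 × 10^-4
Ka = Kw/Kb = 1.0×10^-14 / 5.01 × 10^-4 = 2.00 × 10^-11
From the ICE table, Ka = [H+]²/(0.182 − [H+]) = 2.00 × 10^-11.
Neglecting [H+] in the denominator: [H+] = √(2.00 × 10^-11 × 0.182) = 1.91 × 10^-6 M
Check: 0.001% ionized — well under 5%, approximation valid.
pH = −log[H+] = −log(1.91 × 10^-6) = 5.72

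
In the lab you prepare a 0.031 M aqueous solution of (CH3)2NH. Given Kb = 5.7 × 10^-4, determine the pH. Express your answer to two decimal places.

(CH3)2NH + H2O ⇌ (CH3)2NH2+ + OH-
Kb = x²/(0.031 − x) = 5.7 × 10^-4
Here C₀/Kb ≈ 54.4, so the small-x approximation fails. Use the quadratic:
x = (−Kb + √(Kb² + 4·Kb·C₀))/2 = 3.93 × 10^-3 M
pOH = −log(3.93 × 10^-3) = 2.41; pH = 14.00 − 2.41 = 11.59

pH = 11.59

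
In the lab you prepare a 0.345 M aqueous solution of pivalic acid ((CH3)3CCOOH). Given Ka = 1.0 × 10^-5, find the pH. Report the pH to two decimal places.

(CH3)3CCOOH ⇌ (CH3)3CCOO- + H+
From the ICE table, Ka = x²/(0.345 − x) = 1.0 × 10^-5.
Since Ka ≪ C₀, x ≈ √(Ka·C₀) = 1.86 × 10^-3 M.
(x/C₀ = 0.54% < 5%, so the approximation holds.)
pH = −log(1.86 × 10^-3) = 2.73

pH = 2.73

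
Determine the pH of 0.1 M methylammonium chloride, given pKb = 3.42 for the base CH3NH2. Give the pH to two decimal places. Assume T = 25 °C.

pH = 5.79

CH3NH3+ is the conjugate acid of the weak base CH3NH2.
Kb = 10^(−3.42) = 3.80 × 10^-4
Ka = Kw/Kb = 1.0×10^-14 / 3.80 × 10^-4 = 2.63 × 10^-11
From the ICE table, Ka = [H+]²/(0.1 − [H+]) = 2.63 × 10^-11.
Since Ka ≪ C₀, [H+] ≈ √(Ka·C₀) = 1.62 × 10^-6 M.
([H+]/C₀ = 0.0016% < 5%, so the approximation holds.)
pH = −log[H+] = −log(1.62 × 10^-6) = 5.79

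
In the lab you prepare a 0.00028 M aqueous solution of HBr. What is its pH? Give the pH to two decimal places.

pH = 3.55

HBr is a strong acid and dissociates completely, so [H+] = 0.00028 M.
pH = -log(0.00028) = 3.55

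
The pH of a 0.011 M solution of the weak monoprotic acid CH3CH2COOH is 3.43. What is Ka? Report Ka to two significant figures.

Ka = 1.3 × 10^-5

[H+] = 10^(-3.43) = 3.72 × 10^-4 M
At equilibrium [HA] = 0.011 − 3.72 × 10^-4 = 1.06 × 10^-2 M
Ka = [H+][A-]/[HA] = (3.72 × 10^-4)² / 1.06 × 10^-2 = 1.3 × 10^-5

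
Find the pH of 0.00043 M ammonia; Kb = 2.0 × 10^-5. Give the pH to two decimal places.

NH3 + H2O ⇌ NH4+ + OH-
Let x = [OH-] at equilibrium. Kb = x²/(0.00043 − x).
x is not negligible relative to C₀; solve x² + 2e-05·x − 8.6e-09 = 0.
x = (−Kb + √(Kb² + 4·Kb·C₀))/2 = 8.33 × 10^-5 M
pOH = 4.08, so pH = 14.00 − pOH = 9.92

pH = 9.92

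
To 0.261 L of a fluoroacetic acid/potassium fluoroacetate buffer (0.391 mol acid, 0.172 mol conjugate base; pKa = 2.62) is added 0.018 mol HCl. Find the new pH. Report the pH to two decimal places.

pH = 2.20

Added H+ converts FCH2COO- to FCH2COOH: FCH2COOH → 0.409 mol, FCH2COO- → 0.154 mol.
pH = pKa + log([A⁻]/[HA]) = 2.62 + log(0.154/0.409) = 2.62 -0.424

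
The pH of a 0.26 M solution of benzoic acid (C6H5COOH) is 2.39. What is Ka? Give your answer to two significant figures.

Ka = 6.5 × 10^-5

[H+] = 10^(-2.39) = 4.07 × 10^-3 M
At equilibrium [HA] = 0.26 − 4.07 × 10^-3 = 2.56 × 10^-1 M
Ka = [H+][A-]/[HA] = (4.07 × 10^-3)² / 2.56 × 10^-1 = 6.5 × 10^-5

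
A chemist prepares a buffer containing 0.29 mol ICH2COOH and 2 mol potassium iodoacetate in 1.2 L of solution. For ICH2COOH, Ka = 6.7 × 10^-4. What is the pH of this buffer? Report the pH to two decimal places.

pH = 4.01

pKa = −log(6.7 × 10^-4) = 3.174
Using pH = pKa + log([base]/[acid]) with [base]/[acid] = 2/0.29:
pH = 3.174 + (+0.839) = 4.01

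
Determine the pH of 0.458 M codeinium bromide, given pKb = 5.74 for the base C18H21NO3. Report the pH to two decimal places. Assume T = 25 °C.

pH = 4.30

C18H22NO3+ is the conjugate acid of the weak base C18H21NO3.
Kb = 10^(−5.74) = 1.82 × 10^-6
Ka = Kw/Kb = 1.0×10^-14 / 1.82 × 10^-6 = 5.49 × 10^-9
From the ICE table, Ka = x²/(0.458 − x) = 5.49 × 10^-9.
Neglecting x in the denominator: x = √(5.49 × 10^-9 × 0.458) = 5.01 × 10^-5 M
Check: 0.011% ionized — well under 5%, approximation valid.
pH = −log(5.01 × 10^-5) = 4.30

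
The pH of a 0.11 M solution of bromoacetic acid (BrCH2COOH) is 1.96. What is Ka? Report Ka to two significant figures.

Ka = 1.2 × 10^-3

[H+] = 10^(-1.96) = 1.10 × 10^-2 M
At equilibrium [HA] = 0.11 − 1.10 × 10^-2 = 9.90 × 10^-2 M
Ka = [H+][A-]/[HA] = (1.10 × 10^-2)² / 9.90 × 10^-2 = 1.2 × 10^-3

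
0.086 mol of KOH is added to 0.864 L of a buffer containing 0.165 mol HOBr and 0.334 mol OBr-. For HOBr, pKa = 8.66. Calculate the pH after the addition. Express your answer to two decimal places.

After neutralization: n(HOBr) = 0.079 mol, n(OBr-) = 0.42 mol.
pH = pKa + log(n_OBr-/n_HOBr) = 8.66 + log(0.42/0.079) = 8.66 + (+0.726)

pH = 9.39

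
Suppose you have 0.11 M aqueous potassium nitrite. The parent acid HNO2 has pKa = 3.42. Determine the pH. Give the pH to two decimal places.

NO2- is the conjugate base of the weak acid HNO2.
Ka = 10^(−3.42) = 3.80 × 10^-4
Kb = Kw/Ka = 1.0×10^-14 / 3.80 × 10^-4 = 2.63 × 10^-11
From the ICE table, Kb = x²/(0.11 − x) = 2.63 × 10^-11.
Assume x ≪ 0.11: x ≈ √(2.63 × 10^-11 × 0.11) = 1.70 × 10^-6 M
(x/C₀ = 0.0015% < 5%, so the approximation holds.)
pOH = 5.77, so pH = 14.00 − pOH = 8.23

pH = 8.23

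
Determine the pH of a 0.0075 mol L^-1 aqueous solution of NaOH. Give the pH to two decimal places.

NaOH is a strong base; [OH-] = 0.0075 M.
pOH = -log(0.0075) = 2.12
pH = 14.00 - 2.12 = 11.88

pH = 11.88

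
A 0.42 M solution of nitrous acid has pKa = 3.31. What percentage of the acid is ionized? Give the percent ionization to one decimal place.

3.4%

HNO2 ⇌ NO2- + H+; let x = [H+] at equilibrium.
Ka = 10^(−3.31) = 4.90 × 10^-4
x ≈ √(Ka·C₀) = √(4.90 × 10^-4 × 0.42) = 1.43 × 10^-2 M
% ionization = x/C₀ × 100% = 1.43 × 10^-2/0.42 × 100% = 3.4%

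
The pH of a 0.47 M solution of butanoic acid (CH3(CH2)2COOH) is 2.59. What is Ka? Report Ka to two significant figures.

[H+] = 10^(-2.59) = 2.57 × 10^-3 M
At equilibrium [HA] = 0.47 − 2.57 × 10^-3 = 4.67 × 10^-1 M
Ka = [H+][A-]/[HA] = (2.57 × 10^-3)² / 4.67 × 10^-1 = 1.4 × 10^-5

Ka = 1.4 × 10^-5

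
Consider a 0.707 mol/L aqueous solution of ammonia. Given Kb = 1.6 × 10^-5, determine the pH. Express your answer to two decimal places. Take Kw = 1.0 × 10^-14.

pH = 11.53

NH3 + H2O ⇌ NH4+ + OH-
Kb = [OH-]²/(0.707 − [OH-]) = 1.6 × 10^-5
Neglecting [OH-] in the denominator: [OH-] = √(1.6 × 10^-5 × 0.707) = 3.36 × 10^-3 M
Check: 0.48% ionized — well under 5%, approximation valid.
pOH = 2.47, so pH = 14.00 − pOH = 11.53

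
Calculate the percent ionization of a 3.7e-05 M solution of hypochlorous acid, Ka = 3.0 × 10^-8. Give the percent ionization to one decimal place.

2.8%

HOCl ⇌ OCl- + H+; let x = [H+] at equilibrium.
x ≈ √(Ka·C₀) = √(3.0 × 10^-8 × 3.7e-05) = 1.05 × 10^-6 M
% ionization = x/C₀ × 100% = 1.05 × 10^-6/3.7e-05 × 100% = 2.8%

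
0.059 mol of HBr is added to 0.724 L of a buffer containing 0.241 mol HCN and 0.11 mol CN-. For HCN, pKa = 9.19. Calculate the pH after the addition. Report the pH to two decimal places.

Added H+ converts CN- to HCN: HCN → 0.3 mol, CN- → 0.051 mol.
pH = pKa + log([A⁻]/[HA]) = 9.19 + log(0.051/0.3) = 9.19 -0.770

pH = 8.42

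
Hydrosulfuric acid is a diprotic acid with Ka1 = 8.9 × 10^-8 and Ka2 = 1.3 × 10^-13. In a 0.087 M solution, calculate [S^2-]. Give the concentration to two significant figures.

First ionization gives [H+] ≈ [HS-] = 8.80 × 10^-5 M.
Second step: Ka2 = [H+][S^2-]/[HS-] ≈ [S^2-] (since [H+] ≈ [HS-]).
So [S^2-] ≈ Ka2.

1.3 × 10^-13 M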